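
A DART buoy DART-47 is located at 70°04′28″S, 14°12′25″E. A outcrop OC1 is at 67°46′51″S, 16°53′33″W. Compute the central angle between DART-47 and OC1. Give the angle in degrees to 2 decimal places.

11.28°

DART-47: φ = -70.07444°, λ = +14.20694°
OC1: φ = -67.78083°, λ = -16.89250°
Δφ = 2.2936°,  Δλ = -31.0994°
a = sin²(Δφ/2) + cos φ₁ cos φ₂ sin²(Δλ/2) = 0.009662
c = 2·arcsin(√a) = 0.196908 rad = 11.2820°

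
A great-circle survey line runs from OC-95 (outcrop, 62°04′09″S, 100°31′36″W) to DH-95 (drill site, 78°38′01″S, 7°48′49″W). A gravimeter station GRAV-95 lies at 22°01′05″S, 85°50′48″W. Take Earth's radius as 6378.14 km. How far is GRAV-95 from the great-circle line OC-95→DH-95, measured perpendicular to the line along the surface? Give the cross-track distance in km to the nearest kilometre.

3019 km

OC-95: φ = -62.06917°, λ = -100.52667°
DH-95: φ = -78.63361°, λ = -7.81361°
GRAV-95: φ = -22.01806°, λ = -85.84667°
δ₁₃ = central angle OC-95→GRAV-95 = 0.720774 rad  (haversine)
θ₁₃ = bearing OC-95→GRAV-95 = 20.854°,  θ₁₂ = bearing OC-95→DH-95 = 157.163°
dₓₜ = R·arcsin(sin δ₁₃ · sin(θ₁₃ − θ₁₂)) = 6378.14·arcsin(0.65997·sin(-136.309°)) = -3019.198 km
|dₓₜ| = 3019.198 km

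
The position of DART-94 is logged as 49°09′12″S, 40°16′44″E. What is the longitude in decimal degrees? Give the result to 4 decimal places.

40° + 16′/60 + 44″/3600 = 40 + 0.26667 + 0.01222 = 40.2789°

40.2789°E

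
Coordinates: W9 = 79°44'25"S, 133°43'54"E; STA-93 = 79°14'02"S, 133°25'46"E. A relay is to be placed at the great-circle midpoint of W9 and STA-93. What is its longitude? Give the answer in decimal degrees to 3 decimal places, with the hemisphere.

W9: φ = -79.74028°, λ = +133.73167°
STA-93: φ = -79.23389°, λ = +133.42944°
Bx = cos φ₂ cos Δλ = 0.186798,  By = cos φ₂ sin Δλ = -0.000985
φₘ = atan2(sin φ₁ + sin φ₂, √((cos φ₁ + Bx)² + By²)) = -79.48712°
λₘ = λ₁ + atan2(By, cos φ₁ + Bx) = 133.57696°

133.577°E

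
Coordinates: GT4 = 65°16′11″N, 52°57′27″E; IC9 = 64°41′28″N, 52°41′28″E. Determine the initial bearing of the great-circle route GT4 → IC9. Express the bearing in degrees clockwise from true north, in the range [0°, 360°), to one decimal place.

GT4: φ = +65.26972°, λ = +52.95750°
IC9: φ = +64.69111°, λ = +52.69111°
Δλ = -0.2664°
y = sin Δλ · cos φ₂ = -0.001988
x = cos φ₁ sin φ₂ − sin φ₁ cos φ₂ cos Δλ = -0.010094
θ = atan2(y, x) = -168.8609° → 191.1391° (mod 360°)

191.1°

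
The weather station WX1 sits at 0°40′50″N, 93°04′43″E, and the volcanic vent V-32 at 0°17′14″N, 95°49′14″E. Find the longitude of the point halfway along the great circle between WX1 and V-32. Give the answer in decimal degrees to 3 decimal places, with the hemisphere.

WX1: φ = +0.68056°, λ = +93.07861°
V-32: φ = +0.28722°, λ = +95.82056°
Bx = cos φ₂ cos Δλ = 0.998843,  By = cos φ₂ sin Δλ = 0.047837
φₘ = atan2(sin φ₁ + sin φ₂, √((cos φ₁ + Bx)² + By²)) = 0.48403°
λₘ = λ₁ + atan2(By, cos φ₁ + Bx) = 94.44962°

94.450°E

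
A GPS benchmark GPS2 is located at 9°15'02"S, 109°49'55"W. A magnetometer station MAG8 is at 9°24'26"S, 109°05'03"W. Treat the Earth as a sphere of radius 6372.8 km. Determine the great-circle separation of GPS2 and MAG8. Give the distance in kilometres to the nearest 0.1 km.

83.9 km

GPS2: φ = -9.25056°, λ = -109.83194°
MAG8: φ = -9.40722°, λ = -109.08417°
Δφ = -0.1567°,  Δλ = 0.7478°
a = sin²(Δφ/2) + cos φ₁ cos φ₂ sin²(Δλ/2) = 0.000043
c = 2·arcsin(√a) = 0.013166 rad = 0.7543°
d = R·c = 6372.8 × 0.013166 = 83.9 km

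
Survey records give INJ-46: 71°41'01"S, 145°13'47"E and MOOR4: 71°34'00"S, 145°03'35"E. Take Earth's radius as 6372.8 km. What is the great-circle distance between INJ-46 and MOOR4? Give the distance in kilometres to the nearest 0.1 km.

INJ-46: φ = -71.68361°, λ = +145.22972°
MOOR4: φ = -71.56667°, λ = +145.05972°
Δφ = 0.1169°,  Δλ = -0.1700°
a = sin²(Δφ/2) + cos φ₁ cos φ₂ sin²(Δλ/2) = 0.000001
c = 2·arcsin(√a) = 0.002245 rad = 0.1286°
d = R·c = 6372.8 × 0.002245 = 14.3 km

14.3 km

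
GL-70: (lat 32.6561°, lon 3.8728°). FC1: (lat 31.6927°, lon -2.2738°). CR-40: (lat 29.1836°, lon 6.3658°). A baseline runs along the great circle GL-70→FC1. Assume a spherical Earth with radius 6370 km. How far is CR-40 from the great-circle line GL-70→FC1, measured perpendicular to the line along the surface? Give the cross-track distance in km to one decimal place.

δ₁₃ = central angle GL-70→CR-40 = 0.071173 rad  (haversine)
θ₁₃ = bearing GL-70→CR-40 = 147.722°,  θ₁₂ = bearing GL-70→FC1 = 261.157°
dₓₜ = R·arcsin(sin δ₁₃ · sin(θ₁₃ − θ₁₂)) = 6370·arcsin(0.07111·sin(-113.435°)) = -415.918 km
|dₓₜ| = 415.918 km

415.9 km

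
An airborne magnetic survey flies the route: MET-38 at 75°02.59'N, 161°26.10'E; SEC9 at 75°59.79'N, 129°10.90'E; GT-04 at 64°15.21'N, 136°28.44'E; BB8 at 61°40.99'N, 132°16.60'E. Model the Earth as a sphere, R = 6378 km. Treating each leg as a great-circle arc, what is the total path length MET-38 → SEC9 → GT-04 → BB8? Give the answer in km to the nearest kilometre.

MET-38: φ = +75.04317°, λ = +161.43500°
SEC9: φ = +75.99650°, λ = +129.18167°
GT-04: φ = +64.25350°, λ = +136.47400°
BB8: φ = +61.68317°, λ = +132.27667°
MET-38→SEC9: c = 0.139937 rad, d = 892.52 km
SEC9→GT-04: c = 0.209090 rad, d = 1333.58 km
GT-04→BB8: c = 0.055841 rad, d = 356.16 km
Total = 892.52 + 1333.58 + 356.16 = 2582.25 km

2582 km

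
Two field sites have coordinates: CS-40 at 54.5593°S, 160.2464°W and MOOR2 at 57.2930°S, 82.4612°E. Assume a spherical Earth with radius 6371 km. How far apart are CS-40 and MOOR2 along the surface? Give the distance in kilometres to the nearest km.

Δφ = -2.7337°,  Δλ = -117.2924°
a = sin²(Δφ/2) + cos φ₁ cos φ₂ sin²(Δλ/2) = 0.229065
c = 2·arcsin(√a) = 0.998136 rad = 57.1890°
d = R·c = 6371 × 0.998136 = 6359.1 km

6359 km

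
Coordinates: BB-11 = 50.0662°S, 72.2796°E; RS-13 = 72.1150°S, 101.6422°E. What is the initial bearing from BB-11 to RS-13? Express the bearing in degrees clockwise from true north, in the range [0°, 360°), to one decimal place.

159.6°

Δλ = 29.3626°
y = sin Δλ · cos φ₂ = 0.150586
x = cos φ₁ sin φ₂ − sin φ₁ cos φ₂ cos Δλ = -0.405648
θ = atan2(y, x) = 159.6340° → 159.6340° (mod 360°)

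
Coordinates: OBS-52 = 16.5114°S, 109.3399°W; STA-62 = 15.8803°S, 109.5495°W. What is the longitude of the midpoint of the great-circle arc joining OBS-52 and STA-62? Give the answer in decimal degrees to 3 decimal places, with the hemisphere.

109.445°W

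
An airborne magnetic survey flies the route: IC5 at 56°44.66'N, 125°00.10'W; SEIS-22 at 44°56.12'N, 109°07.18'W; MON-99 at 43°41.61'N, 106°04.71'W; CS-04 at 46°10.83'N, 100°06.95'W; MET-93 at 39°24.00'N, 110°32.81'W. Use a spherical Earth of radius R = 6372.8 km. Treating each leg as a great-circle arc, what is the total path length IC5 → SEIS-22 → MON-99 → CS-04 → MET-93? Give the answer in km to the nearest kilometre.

3674 km

IC5: φ = +56.74433°, λ = -125.00167°
SEIS-22: φ = +44.93533°, λ = -109.11967°
MON-99: φ = +43.69350°, λ = -106.07850°
CS-04: φ = +46.18050°, λ = -100.11583°
MET-93: φ = +39.40000°, λ = -110.54683°
IC5→SEIS-22: c = 0.269077 rad, d = 1714.77 km
SEIS-22→MON-99: c = 0.043724 rad, d = 278.64 km
MON-99→CS-04: c = 0.085471 rad, d = 544.69 km
CS-04→MET-93: c = 0.178204 rad, d = 1135.66 km
Total = 1714.77 + 278.64 + 544.69 + 1135.66 = 3673.76 km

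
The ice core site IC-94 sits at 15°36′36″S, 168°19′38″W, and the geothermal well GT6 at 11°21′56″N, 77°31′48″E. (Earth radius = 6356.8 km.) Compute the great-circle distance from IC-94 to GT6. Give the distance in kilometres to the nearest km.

IC-94: φ = -15.61000°, λ = -168.32722°
GT6: φ = +11.36556°, λ = +77.53000°
Δφ = 26.9756°,  Δλ = -114.1428°
a = sin²(Δφ/2) + cos φ₁ cos φ₂ sin²(Δλ/2) = 0.719615
c = 2·arcsin(√a) = 2.025537 rad = 116.0547°
d = R·c = 6356.8 × 2.025537 = 12875.9 km

12876 km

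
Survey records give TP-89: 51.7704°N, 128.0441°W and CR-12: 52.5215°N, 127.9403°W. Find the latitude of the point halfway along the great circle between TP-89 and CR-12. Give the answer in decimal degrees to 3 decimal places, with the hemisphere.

Bx = cos φ₂ cos Δλ = 0.608463,  By = cos φ₂ sin Δλ = 0.001102
φₘ = atan2(sin φ₁ + sin φ₂, √((cos φ₁ + Bx)² + By²)) = 52.14596°
λₘ = λ₁ + atan2(By, cos φ₁ + Bx) = -127.99264°

52.146°N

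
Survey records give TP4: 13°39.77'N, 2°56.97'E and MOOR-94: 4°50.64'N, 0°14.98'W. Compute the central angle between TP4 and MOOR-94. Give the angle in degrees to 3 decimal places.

9.366°

TP4: φ = +13.66283°, λ = +2.94950°
MOOR-94: φ = +4.84400°, λ = -0.24967°
Δφ = -8.8188°,  Δλ = -3.1992°
a = sin²(Δφ/2) + cos φ₁ cos φ₂ sin²(Δλ/2) = 0.006665
c = 2·arcsin(√a) = 0.163466 rad = 9.3659°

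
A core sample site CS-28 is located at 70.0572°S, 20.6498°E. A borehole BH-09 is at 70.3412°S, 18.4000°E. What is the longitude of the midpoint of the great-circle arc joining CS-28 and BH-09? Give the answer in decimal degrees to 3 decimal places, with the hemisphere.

19.533°E

Bx = cos φ₂ cos Δλ = 0.336159,  By = cos φ₂ sin Δλ = -0.013207
φₘ = atan2(sin φ₁ + sin φ₂, √((cos φ₁ + Bx)² + By²)) = -70.20272°
λₘ = λ₁ + atan2(By, cos φ₁ + Bx) = 19.53264°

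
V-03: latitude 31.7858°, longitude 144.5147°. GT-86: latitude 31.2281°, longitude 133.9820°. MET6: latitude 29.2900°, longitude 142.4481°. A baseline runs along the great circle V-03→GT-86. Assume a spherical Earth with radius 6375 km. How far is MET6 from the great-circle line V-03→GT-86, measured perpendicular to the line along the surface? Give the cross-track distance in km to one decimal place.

273.0 km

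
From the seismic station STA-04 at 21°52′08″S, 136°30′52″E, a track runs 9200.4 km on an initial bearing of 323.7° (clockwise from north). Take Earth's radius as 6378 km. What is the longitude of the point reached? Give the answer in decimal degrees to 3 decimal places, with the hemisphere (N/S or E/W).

STA-04: φ = -21.86889°, λ = +136.51444°
δ = d/R = 9200.4/6378 = 1.442521 rad
φ₂ = arcsin(sin φ₁ cos δ + cos φ₁ sin δ cos θ)
   = arcsin(-0.37248·0.12792 + 0.92804·0.99178·0.80593) = 43.95857°
λ₂ = λ₁ + atan2(sin θ sin δ cos φ₁, cos δ − sin φ₁ sin φ₂) = 81.86136°

81.861°E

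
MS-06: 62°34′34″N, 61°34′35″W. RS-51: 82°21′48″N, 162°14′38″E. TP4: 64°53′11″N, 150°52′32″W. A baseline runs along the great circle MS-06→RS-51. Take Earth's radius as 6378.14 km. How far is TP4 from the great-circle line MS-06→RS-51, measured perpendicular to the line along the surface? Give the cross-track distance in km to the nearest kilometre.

MS-06: φ = +62.57611°, λ = -61.57639°
RS-51: φ = +82.36333°, λ = +162.24389°
TP4: φ = +64.88639°, λ = -150.87556°
δ₁₃ = central angle MS-06→TP4 = 0.633255 rad  (haversine)
θ₁₃ = bearing MS-06→TP4 = 314.181°,  θ₁₂ = bearing MS-06→RS-51 = 350.358°
dₓₜ = R·arcsin(sin δ₁₃ · sin(θ₁₃ − θ₁₂)) = 6378.14·arcsin(0.59177·sin(-36.177°)) = -2275.935 km
|dₓₜ| = 2275.935 km

2276 km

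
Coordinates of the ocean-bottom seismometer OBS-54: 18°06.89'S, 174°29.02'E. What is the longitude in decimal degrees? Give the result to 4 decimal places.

174.4837°E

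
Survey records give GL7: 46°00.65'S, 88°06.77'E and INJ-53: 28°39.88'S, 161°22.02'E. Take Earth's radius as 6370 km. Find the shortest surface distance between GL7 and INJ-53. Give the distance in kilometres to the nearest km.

6517 km

GL7: φ = -46.01083°, λ = +88.11283°
INJ-53: φ = -28.66467°, λ = +161.36700°
Δφ = 17.3462°,  Δλ = 73.2542°
a = sin²(Δφ/2) + cos φ₁ cos φ₂ sin²(Δλ/2) = 0.239649
c = 2·arcsin(√a) = 1.023122 rad = 58.6206°
d = R·c = 6370 × 1.023122 = 6517.3 km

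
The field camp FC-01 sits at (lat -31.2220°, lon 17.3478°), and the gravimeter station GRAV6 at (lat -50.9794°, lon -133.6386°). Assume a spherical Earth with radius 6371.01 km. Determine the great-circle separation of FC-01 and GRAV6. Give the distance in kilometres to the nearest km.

10442 km

Δφ = -19.7574°,  Δλ = -150.9864°
a = sin²(Δφ/2) + cos φ₁ cos φ₂ sin²(Δλ/2) = 0.534062
c = 2·arcsin(√a) = 1.638972 rad = 93.9062°
d = R·c = 6371.01 × 1.638972 = 10441.9 km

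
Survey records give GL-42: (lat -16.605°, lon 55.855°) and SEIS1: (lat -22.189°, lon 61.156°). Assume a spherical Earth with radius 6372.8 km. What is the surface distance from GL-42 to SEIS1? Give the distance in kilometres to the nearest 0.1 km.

Δφ = -5.5840°,  Δλ = 5.3010°
a = sin²(Δφ/2) + cos φ₁ cos φ₂ sin²(Δλ/2) = 0.004270
c = 2·arcsin(√a) = 0.130787 rad = 7.4935°
d = R·c = 6372.8 × 0.130787 = 833.5 km

833.5 km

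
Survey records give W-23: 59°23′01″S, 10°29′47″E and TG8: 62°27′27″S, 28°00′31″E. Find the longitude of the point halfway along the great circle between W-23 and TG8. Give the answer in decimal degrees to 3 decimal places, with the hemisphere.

18.827°E

W-23: φ = -59.38361°, λ = +10.49639°
TG8: φ = -62.45750°, λ = +28.00861°
Bx = cos φ₂ cos Δλ = 0.440975,  By = cos φ₂ sin Δλ = 0.139142
φₘ = atan2(sin φ₁ + sin φ₂, √((cos φ₁ + Bx)² + By²)) = -61.20431°
λₘ = λ₁ + atan2(By, cos φ₁ + Bx) = 18.82673°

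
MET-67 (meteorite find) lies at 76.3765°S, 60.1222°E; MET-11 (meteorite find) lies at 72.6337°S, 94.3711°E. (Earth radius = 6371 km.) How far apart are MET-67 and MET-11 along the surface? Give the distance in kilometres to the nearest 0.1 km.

1079.6 km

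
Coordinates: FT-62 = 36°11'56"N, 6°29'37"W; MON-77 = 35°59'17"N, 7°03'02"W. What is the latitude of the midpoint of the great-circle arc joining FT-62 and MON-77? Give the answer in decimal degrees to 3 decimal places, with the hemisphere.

36.094°N

FT-62: φ = +36.19889°, λ = -6.49361°
MON-77: φ = +35.98806°, λ = -7.05056°
Bx = cos φ₂ cos Δλ = 0.809101,  By = cos φ₂ sin Δλ = -0.007865
φₘ = atan2(sin φ₁ + sin φ₂, √((cos φ₁ + Bx)² + By²)) = 36.09379°
λₘ = λ₁ + atan2(By, cos φ₁ + Bx) = -6.77246°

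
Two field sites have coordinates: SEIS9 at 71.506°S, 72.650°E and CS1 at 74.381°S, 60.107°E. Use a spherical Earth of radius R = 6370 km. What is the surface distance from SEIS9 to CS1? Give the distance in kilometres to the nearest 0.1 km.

517.4 km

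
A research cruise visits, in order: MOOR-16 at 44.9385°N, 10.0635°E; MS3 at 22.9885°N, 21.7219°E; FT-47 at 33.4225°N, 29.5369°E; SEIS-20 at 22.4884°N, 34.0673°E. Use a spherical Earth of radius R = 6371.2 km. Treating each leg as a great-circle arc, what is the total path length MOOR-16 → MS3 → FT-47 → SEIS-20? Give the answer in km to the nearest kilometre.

5344 km

MOOR-16→MS3: c = 0.417596 rad, d = 2660.58 km
MS3→FT-47: c = 0.218018 rad, d = 1389.04 km
FT-47→SEIS-20: c = 0.203147 rad, d = 1294.29 km
Total = 2660.58 + 1389.04 + 1294.29 = 5343.91 km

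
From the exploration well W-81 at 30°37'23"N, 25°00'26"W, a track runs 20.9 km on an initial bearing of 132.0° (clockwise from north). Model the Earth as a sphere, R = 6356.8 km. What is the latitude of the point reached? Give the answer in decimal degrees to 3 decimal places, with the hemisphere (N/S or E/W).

W-81: φ = +30.62306°, λ = -25.00722°
δ = d/R = 20.9/6356.8 = 0.003288 rad
φ₂ = arcsin(sin φ₁ cos δ + cos φ₁ sin δ cos θ)
   = arcsin(0.50939·0.99999 + 0.86054·0.00329·-0.66913) = 30.49691°
λ₂ = λ₁ + atan2(sin θ sin δ cos φ₁, cos δ − sin φ₁ sin φ₂) = -24.84475°

30.497°N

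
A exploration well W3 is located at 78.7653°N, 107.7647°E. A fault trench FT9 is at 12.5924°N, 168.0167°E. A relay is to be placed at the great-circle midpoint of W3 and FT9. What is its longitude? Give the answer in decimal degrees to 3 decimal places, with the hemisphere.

Bx = cos φ₂ cos Δλ = 0.484251,  By = cos φ₂ sin Δλ = 0.847332
φₘ = atan2(sin φ₁ + sin φ₂, √((cos φ₁ + Bx)² + By²)) = 47.83094°
λₘ = λ₁ + atan2(By, cos φ₁ + Bx) = 159.05488°

159.055°E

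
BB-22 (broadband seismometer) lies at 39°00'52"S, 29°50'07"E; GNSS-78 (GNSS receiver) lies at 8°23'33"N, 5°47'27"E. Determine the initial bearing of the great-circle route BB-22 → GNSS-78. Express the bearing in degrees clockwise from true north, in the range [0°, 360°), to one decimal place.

BB-22: φ = -39.01444°, λ = +29.83528°
GNSS-78: φ = +8.39250°, λ = +5.79083°
Δλ = -24.0444°
y = sin Δλ · cos φ₂ = -0.403082
x = cos φ₁ sin φ₂ − sin φ₁ cos φ₂ cos Δλ = 0.682141
θ = atan2(y, x) = -30.5792° → 329.4208° (mod 360°)

329.4°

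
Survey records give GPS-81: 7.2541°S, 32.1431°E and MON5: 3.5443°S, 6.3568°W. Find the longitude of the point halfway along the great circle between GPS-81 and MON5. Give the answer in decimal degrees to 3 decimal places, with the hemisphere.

12.832°E

Bx = cos φ₂ cos Δλ = 0.781112,  By = cos φ₂ sin Δλ = -0.621323
φₘ = atan2(sin φ₁ + sin φ₂, √((cos φ₁ + Bx)² + By²)) = -5.71689°
λₘ = λ₁ + atan2(By, cos φ₁ + Bx) = 12.83191°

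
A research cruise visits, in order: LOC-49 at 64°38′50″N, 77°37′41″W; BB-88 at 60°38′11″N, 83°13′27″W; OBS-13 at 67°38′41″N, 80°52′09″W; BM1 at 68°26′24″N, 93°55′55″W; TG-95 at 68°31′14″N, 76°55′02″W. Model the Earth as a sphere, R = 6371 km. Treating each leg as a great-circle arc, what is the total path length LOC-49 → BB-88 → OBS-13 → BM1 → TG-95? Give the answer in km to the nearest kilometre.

2558 km

LOC-49: φ = +64.64722°, λ = -77.62806°
BB-88: φ = +60.63639°, λ = -83.22417°
OBS-13: φ = +67.64472°, λ = -80.86917°
BM1: φ = +68.44000°, λ = -93.93194°
TG-95: φ = +68.52056°, λ = -76.91722°
LOC-49→BB-88: c = 0.083088 rad, d = 529.35 km
BB-88→OBS-13: c = 0.123603 rad, d = 787.47 km
OBS-13→BM1: c = 0.086202 rad, d = 549.20 km
BM1→TG-95: c = 0.108595 rad, d = 691.86 km
Total = 529.35 + 787.47 + 549.20 + 691.86 = 2557.88 km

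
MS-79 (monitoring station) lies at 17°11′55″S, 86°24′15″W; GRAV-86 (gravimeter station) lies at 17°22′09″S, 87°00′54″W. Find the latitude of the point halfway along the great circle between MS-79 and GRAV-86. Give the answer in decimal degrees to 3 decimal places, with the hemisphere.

17.284°S

MS-79: φ = -17.19861°, λ = -86.40417°
GRAV-86: φ = -17.36917°, λ = -87.01500°
Bx = cos φ₂ cos Δλ = 0.954347,  By = cos φ₂ sin Δλ = -0.010175
φₘ = atan2(sin φ₁ + sin φ₂, √((cos φ₁ + Bx)² + By²)) = -17.28412°
λₘ = λ₁ + atan2(By, cos φ₁ + Bx) = -86.70944°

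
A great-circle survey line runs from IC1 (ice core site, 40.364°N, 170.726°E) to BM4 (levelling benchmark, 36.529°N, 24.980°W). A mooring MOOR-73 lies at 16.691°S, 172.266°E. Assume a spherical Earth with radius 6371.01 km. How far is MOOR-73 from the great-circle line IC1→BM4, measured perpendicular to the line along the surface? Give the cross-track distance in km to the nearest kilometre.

1358 km

δ₁₃ = central angle IC1→MOOR-73 = 0.996112 rad  (haversine)
θ₁₃ = bearing IC1→MOOR-73 = 178.243°,  θ₁₂ = bearing IC1→BM4 = 12.838°
dₓₜ = R·arcsin(sin δ₁₃ · sin(θ₁₃ − θ₁₂)) = 6371.01·arcsin(0.83936·sin(165.405°)) = 1357.795 km
|dₓₜ| = 1357.795 km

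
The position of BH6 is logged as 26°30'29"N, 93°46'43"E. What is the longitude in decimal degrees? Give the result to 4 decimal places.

93° + 46′/60 + 43″/3600 = 93 + 0.76667 + 0.01194 = 93.7786°

93.7786°E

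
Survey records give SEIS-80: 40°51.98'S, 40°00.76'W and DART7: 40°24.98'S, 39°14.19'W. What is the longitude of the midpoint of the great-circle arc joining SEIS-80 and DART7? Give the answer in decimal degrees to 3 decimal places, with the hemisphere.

39.623°W

SEIS-80: φ = -40.86633°, λ = -40.01267°
DART7: φ = -40.41633°, λ = -39.23650°
Bx = cos φ₂ cos Δλ = 0.761284,  By = cos φ₂ sin Δλ = 0.010313
φₘ = atan2(sin φ₁ + sin φ₂, √((cos φ₁ + Bx)² + By²)) = -40.64198°
λₘ = λ₁ + atan2(By, cos φ₁ + Bx) = -39.62328°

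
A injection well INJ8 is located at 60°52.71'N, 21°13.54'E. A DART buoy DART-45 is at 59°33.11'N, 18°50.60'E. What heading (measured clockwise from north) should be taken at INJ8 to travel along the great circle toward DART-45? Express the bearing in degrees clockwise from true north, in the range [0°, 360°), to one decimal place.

222.8°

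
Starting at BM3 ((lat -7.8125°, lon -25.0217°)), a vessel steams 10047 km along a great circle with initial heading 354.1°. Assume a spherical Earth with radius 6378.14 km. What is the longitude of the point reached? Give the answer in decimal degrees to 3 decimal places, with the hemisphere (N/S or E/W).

δ = d/R = 10047/6378.14 = 1.575224 rad
φ₂ = arcsin(sin φ₁ cos δ + cos φ₁ sin δ cos θ)
   = arcsin(-0.13593·-0.00443 + 0.99072·0.99999·0.99470) = 80.42283°
λ₂ = λ₁ + atan2(sin θ sin δ cos φ₁, cos δ − sin φ₁ sin φ₂) = -63.17934°

63.179°W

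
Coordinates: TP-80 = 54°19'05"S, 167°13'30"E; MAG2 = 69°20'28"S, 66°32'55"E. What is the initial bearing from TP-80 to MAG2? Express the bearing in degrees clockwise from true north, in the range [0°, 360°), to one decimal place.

210.1°

TP-80: φ = -54.31806°, λ = +167.22500°
MAG2: φ = -69.34111°, λ = +66.54861°
Δλ = -100.6764°
y = sin Δλ · cos φ₂ = -0.346696
x = cos φ₁ sin φ₂ − sin φ₁ cos φ₂ cos Δλ = -0.598869
θ = atan2(y, x) = -149.9327° → 210.0673° (mod 360°)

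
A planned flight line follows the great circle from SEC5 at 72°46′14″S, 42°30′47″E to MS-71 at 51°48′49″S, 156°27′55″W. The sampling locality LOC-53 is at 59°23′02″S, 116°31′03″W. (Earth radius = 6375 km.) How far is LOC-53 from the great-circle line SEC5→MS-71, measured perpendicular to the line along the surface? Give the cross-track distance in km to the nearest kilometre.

2288 km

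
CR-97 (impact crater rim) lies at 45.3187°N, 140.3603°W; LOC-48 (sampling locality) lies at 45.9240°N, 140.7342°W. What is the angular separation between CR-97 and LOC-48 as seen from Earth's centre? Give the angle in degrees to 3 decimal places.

0.659°

Δφ = 0.6053°,  Δλ = -0.3739°
a = sin²(Δφ/2) + cos φ₁ cos φ₂ sin²(Δλ/2) = 0.000033
c = 2·arcsin(√a) = 0.011508 rad = 0.6594°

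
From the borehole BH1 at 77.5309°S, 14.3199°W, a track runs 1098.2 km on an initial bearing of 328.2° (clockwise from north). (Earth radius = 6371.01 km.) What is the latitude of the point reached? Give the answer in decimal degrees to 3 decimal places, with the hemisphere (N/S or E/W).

δ = d/R = 1098.2/6371.01 = 0.172375 rad
φ₂ = arcsin(sin φ₁ cos δ + cos φ₁ sin δ cos θ)
   = arcsin(-0.97641·0.98518 + 0.21591·0.17152·0.84989) = -68.50782°
λ₂ = λ₁ + atan2(sin θ sin δ cos φ₁, cos δ − sin φ₁ sin φ₂) = -28.60224°

68.508°S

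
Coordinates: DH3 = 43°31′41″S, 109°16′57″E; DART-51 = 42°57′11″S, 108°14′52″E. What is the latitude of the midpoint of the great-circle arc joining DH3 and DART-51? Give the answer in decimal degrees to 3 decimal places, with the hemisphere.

43.242°S

DH3: φ = -43.52806°, λ = +109.28250°
DART-51: φ = -42.95306°, λ = +108.24778°
Bx = cos φ₂ cos Δλ = 0.731793,  By = cos φ₂ sin Δλ = -0.013217
φₘ = atan2(sin φ₁ + sin φ₂, √((cos φ₁ + Bx)² + By²)) = -43.24172°
λₘ = λ₁ + atan2(By, cos φ₁ + Bx) = 108.76270°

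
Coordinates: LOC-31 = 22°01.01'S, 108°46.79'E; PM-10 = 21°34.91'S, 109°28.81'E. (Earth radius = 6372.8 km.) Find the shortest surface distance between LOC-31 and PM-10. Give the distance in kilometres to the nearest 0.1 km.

LOC-31: φ = -22.01683°, λ = +108.77983°
PM-10: φ = -21.58183°, λ = +109.48017°
Δφ = 0.4350°,  Δλ = 0.7003°
a = sin²(Δφ/2) + cos φ₁ cos φ₂ sin²(Δλ/2) = 0.000047
c = 2·arcsin(√a) = 0.013654 rad = 0.7823°
d = R·c = 6372.8 × 0.013654 = 87.0 km

87.0 km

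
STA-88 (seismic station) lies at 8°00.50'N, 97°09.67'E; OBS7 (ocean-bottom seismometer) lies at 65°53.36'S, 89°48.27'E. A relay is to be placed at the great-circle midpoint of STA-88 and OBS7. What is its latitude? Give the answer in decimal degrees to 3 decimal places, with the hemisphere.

28.982°S

STA-88: φ = +8.00833°, λ = +97.16117°
OBS7: φ = -65.88933°, λ = +89.80450°
Bx = cos φ₂ cos Δλ = 0.405138,  By = cos φ₂ sin Δλ = -0.052307
φₘ = atan2(sin φ₁ + sin φ₂, √((cos φ₁ + Bx)² + By²)) = -28.98188°
λₘ = λ₁ + atan2(By, cos φ₁ + Bx) = 95.01441°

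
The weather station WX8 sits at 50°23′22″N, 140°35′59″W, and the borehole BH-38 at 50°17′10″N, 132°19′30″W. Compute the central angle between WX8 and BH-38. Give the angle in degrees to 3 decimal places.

WX8: φ = +50.38944°, λ = -140.59972°
BH-38: φ = +50.28611°, λ = -132.32500°
Δφ = -0.1033°,  Δλ = 8.2747°
a = sin²(Δφ/2) + cos φ₁ cos φ₂ sin²(Δλ/2) = 0.002121
c = 2·arcsin(√a) = 0.092148 rad = 5.2797°

5.280°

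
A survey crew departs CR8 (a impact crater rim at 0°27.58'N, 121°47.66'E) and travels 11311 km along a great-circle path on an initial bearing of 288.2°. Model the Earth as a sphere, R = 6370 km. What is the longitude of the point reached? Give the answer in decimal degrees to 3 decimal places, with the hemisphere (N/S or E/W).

19.313°E

CR8: φ = +0.45967°, λ = +121.79433°
δ = d/R = 11311/6370 = 1.775667 rad
φ₂ = arcsin(sin φ₁ cos δ + cos φ₁ sin δ cos θ)
   = arcsin(0.00802·-0.20344 + 0.99997·0.97909·0.31233) = 17.70771°
λ₂ = λ₁ + atan2(sin θ sin δ cos φ₁, cos δ − sin φ₁ sin φ₂) = 19.31265°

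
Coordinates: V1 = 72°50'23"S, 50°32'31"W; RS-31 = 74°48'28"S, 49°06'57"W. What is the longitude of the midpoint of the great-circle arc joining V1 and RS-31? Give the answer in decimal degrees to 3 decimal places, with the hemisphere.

49.871°W

V1: φ = -72.83972°, λ = -50.54194°
RS-31: φ = -74.80778°, λ = -49.11583°
Bx = cos φ₂ cos Δλ = 0.261977,  By = cos φ₂ sin Δλ = 0.006522
φₘ = atan2(sin φ₁ + sin φ₂, √((cos φ₁ + Bx)² + By²)) = -73.82493°
λₘ = λ₁ + atan2(By, cos φ₁ + Bx) = -49.87111°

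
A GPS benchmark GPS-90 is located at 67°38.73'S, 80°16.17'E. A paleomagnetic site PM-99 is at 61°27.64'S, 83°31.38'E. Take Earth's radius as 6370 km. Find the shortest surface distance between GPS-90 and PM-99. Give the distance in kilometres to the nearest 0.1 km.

GPS-90: φ = -67.64550°, λ = +80.26950°
PM-99: φ = -61.46067°, λ = +83.52300°
Δφ = 6.1848°,  Δλ = 3.2535°
a = sin²(Δφ/2) + cos φ₁ cos φ₂ sin²(Δλ/2) = 0.003057
c = 2·arcsin(√a) = 0.110631 rad = 6.3387°
d = R·c = 6370 × 0.110631 = 704.7 km

704.7 km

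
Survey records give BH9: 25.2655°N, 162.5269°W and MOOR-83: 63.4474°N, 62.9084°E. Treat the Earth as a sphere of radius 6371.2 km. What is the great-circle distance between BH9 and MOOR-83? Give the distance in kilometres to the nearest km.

Δφ = 38.1819°,  Δλ = -134.5647°
a = sin²(Δφ/2) + cos φ₁ cos φ₂ sin²(Δλ/2) = 0.450939
c = 2·arcsin(√a) = 1.472516 rad = 84.3690°
d = R·c = 6371.2 × 1.472516 = 9381.7 km

9382 km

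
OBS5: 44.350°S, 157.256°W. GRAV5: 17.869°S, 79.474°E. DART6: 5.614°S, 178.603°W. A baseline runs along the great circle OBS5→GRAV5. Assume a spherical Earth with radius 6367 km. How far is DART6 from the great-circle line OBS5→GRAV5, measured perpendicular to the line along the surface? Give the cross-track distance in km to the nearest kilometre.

4764 km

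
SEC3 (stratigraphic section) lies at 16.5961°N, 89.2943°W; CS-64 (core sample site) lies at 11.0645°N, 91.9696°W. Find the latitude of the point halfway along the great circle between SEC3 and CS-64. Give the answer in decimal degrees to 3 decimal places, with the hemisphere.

Bx = cos φ₂ cos Δλ = 0.980342,  By = cos φ₂ sin Δλ = -0.045808
φₘ = atan2(sin φ₁ + sin φ₂, √((cos φ₁ + Bx)² + By²)) = 13.83392°
λₘ = λ₁ + atan2(By, cos φ₁ + Bx) = -90.64786°

13.834°N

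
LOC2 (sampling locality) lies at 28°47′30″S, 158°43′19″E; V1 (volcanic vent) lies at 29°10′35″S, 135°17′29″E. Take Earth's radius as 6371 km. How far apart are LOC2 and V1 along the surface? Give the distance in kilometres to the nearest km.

2276 km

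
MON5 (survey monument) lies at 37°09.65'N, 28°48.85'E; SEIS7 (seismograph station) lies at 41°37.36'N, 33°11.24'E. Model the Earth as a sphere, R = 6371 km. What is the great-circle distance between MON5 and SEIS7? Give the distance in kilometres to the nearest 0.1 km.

622.2 km

MON5: φ = +37.16083°, λ = +28.81417°
SEIS7: φ = +41.62267°, λ = +33.18733°
Δφ = 4.4618°,  Δλ = 4.3732°
a = sin²(Δφ/2) + cos φ₁ cos φ₂ sin²(Δλ/2) = 0.002383
c = 2·arcsin(√a) = 0.097661 rad = 5.5956°
d = R·c = 6371 × 0.097661 = 622.2 km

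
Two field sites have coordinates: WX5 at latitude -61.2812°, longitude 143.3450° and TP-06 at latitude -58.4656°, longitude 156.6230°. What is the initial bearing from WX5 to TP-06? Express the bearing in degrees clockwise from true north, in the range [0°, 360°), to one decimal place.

72.9°

Δλ = 13.2780°
y = sin Δλ · cos φ₂ = 0.120123
x = cos φ₁ sin φ₂ − sin φ₁ cos φ₂ cos Δλ = 0.036860
θ = atan2(y, x) = 72.9412° → 72.9412° (mod 360°)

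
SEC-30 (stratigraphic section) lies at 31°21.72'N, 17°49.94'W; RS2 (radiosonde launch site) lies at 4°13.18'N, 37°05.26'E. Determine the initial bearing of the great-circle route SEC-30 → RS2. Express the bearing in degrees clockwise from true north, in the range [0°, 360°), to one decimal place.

SEC-30: φ = +31.36200°, λ = -17.83233°
RS2: φ = +4.21967°, λ = +37.08767°
Δλ = 54.9200°
y = sin Δλ · cos φ₂ = 0.816132
x = cos φ₁ sin φ₂ − sin φ₁ cos φ₂ cos Δλ = -0.235468
θ = atan2(y, x) = 106.0938° → 106.0938° (mod 360°)

106.1°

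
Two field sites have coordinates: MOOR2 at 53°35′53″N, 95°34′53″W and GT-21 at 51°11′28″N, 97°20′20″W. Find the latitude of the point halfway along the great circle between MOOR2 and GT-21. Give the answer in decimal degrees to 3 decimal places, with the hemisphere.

MOOR2: φ = +53.59806°, λ = -95.58139°
GT-21: φ = +51.19111°, λ = -97.33889°
Bx = cos φ₂ cos Δλ = 0.626430,  By = cos φ₂ sin Δλ = -0.019221
φₘ = atan2(sin φ₁ + sin φ₂, √((cos φ₁ + Bx)² + By²)) = 52.39784°
λₘ = λ₁ + atan2(By, cos φ₁ + Bx) = -96.48411°

52.398°N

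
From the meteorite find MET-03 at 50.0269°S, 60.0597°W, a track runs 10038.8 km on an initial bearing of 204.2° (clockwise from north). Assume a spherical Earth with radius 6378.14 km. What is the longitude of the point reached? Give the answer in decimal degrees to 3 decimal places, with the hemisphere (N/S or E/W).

150.257°E

δ = d/R = 10038.8/6378.14 = 1.573938 rad
φ₂ = arcsin(sin φ₁ cos δ + cos φ₁ sin δ cos θ)
   = arcsin(-0.76635·-0.00314 + 0.64243·1.00000·-0.91212) = -35.70136°
λ₂ = λ₁ + atan2(sin θ sin δ cos φ₁, cos δ − sin φ₁ sin φ₂) = 150.25742°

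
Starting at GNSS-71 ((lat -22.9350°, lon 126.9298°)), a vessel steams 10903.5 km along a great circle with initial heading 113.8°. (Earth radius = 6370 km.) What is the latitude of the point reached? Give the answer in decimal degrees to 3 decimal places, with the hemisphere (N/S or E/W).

δ = d/R = 10903.5/6370 = 1.711695 rad
φ₂ = arcsin(sin φ₁ cos δ + cos φ₁ sin δ cos θ)
   = arcsin(-0.38969·-0.14043 + 0.92095·0.99009·-0.40355) = -18.25436°
λ₂ = λ₁ + atan2(sin θ sin δ cos φ₁, cos δ − sin φ₁ sin φ₂) = -125.60456°

18.254°S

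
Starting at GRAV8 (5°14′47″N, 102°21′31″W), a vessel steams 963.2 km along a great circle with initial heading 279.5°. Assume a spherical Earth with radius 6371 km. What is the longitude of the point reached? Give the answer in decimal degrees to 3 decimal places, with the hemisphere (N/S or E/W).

GRAV8: φ = +5.24639°, λ = -102.35861°
δ = d/R = 963.2/6371 = 0.151185 rad
φ₂ = arcsin(sin φ₁ cos δ + cos φ₁ sin δ cos θ)
   = arcsin(0.09144·0.98859 + 0.99581·0.15061·0.16505) = 6.61225°
λ₂ = λ₁ + atan2(sin θ sin δ cos φ₁, cos δ − sin φ₁ sin φ₂) = -110.95882°

110.959°W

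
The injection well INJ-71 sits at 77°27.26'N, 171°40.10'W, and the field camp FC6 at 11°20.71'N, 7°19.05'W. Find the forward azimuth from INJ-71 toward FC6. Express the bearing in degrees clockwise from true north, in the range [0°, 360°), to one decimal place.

15.3°

INJ-71: φ = +77.45433°, λ = -171.66833°
FC6: φ = +11.34517°, λ = -7.31750°
Δλ = 164.3508°
y = sin Δλ · cos φ₂ = 0.264475
x = cos φ₁ sin φ₂ − sin φ₁ cos φ₂ cos Δλ = 0.964304
θ = atan2(y, x) = 15.3371° → 15.3371° (mod 360°)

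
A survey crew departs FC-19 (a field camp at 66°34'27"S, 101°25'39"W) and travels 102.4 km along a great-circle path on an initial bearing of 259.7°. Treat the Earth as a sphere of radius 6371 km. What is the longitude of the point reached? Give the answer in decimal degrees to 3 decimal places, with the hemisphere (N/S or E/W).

FC-19: φ = -66.57417°, λ = -101.42750°
δ = d/R = 102.4/6371 = 0.016073 rad
φ₂ = arcsin(sin φ₁ cos δ + cos φ₁ sin δ cos θ)
   = arcsin(-0.91758·0.99987 + 0.39756·0.01607·-0.17880) = -66.72218°
λ₂ = λ₁ + atan2(sin θ sin δ cos φ₁, cos δ − sin φ₁ sin φ₂) = -103.72075°

103.721°W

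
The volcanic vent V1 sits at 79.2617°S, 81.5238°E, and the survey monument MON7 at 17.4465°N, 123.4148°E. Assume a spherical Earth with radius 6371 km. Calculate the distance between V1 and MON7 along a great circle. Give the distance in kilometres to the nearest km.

Δφ = 96.7082°,  Δλ = 41.8910°
a = sin²(Δφ/2) + cos φ₁ cos φ₂ sin²(Δλ/2) = 0.581122
c = 2·arcsin(√a) = 1.733760 rad = 99.3371°
d = R·c = 6371 × 1.733760 = 11045.8 km

11046 km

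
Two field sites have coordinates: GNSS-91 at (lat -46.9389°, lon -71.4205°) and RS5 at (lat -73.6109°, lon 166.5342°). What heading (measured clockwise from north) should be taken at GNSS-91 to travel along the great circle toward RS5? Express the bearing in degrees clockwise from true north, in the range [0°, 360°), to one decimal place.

197.4°

Δλ = -122.0453°
y = sin Δλ · cos φ₂ = -0.239166
x = cos φ₁ sin φ₂ − sin φ₁ cos φ₂ cos Δλ = -0.764417
θ = atan2(y, x) = -162.6265° → 197.3735° (mod 360°)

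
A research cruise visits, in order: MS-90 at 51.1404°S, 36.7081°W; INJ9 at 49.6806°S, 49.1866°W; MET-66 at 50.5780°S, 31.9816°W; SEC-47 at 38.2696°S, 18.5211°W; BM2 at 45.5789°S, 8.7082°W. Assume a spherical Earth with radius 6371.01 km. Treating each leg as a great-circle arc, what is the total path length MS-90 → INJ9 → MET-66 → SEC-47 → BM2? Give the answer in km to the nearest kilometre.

MS-90→INJ9: c = 0.140933 rad, d = 897.89 km
INJ9→MET-66: c = 0.192699 rad, d = 1227.69 km
MET-66→SEC-47: c = 0.271689 rad, d = 1730.93 km
SEC-47→BM2: c = 0.180053 rad, d = 1147.12 km
Total = 897.89 + 1227.69 + 1730.93 + 1147.12 = 5003.63 km

5004 km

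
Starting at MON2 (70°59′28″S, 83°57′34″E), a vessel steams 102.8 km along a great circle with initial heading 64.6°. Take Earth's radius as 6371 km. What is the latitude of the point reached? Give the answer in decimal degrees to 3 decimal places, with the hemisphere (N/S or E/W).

70.577°S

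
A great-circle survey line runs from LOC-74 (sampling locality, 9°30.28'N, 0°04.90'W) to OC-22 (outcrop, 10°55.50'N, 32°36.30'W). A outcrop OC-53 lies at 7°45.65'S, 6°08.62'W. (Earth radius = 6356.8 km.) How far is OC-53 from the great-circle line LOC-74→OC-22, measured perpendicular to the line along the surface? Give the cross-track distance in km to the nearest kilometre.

LOC-74: φ = +9.50467°, λ = -0.08167°
OC-22: φ = +10.92500°, λ = -32.60500°
OC-53: φ = -7.76083°, λ = -6.14367°
δ₁₃ = central angle LOC-74→OC-53 = 0.319237 rad  (haversine)
θ₁₃ = bearing LOC-74→OC-53 = 199.476°,  θ₁₂ = bearing LOC-74→OC-22 = 275.434°
dₓₜ = R·arcsin(sin δ₁₃ · sin(θ₁₃ − θ₁₂)) = 6356.8·arcsin(0.31384·sin(-75.958°)) = -1966.639 km
|dₓₜ| = 1966.639 km

1967 km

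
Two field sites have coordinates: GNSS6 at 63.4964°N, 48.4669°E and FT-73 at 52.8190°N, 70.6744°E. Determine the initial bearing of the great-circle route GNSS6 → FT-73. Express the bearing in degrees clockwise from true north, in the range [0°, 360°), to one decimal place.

122.4°

Δλ = 22.2075°
y = sin Δλ · cos φ₂ = 0.228416
x = cos φ₁ sin φ₂ − sin φ₁ cos φ₂ cos Δλ = -0.145161
θ = atan2(y, x) = 122.4365° → 122.4365° (mod 360°)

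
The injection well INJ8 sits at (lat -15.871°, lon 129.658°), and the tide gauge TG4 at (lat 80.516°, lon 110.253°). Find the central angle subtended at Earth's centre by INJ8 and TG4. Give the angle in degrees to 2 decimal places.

96.91°

Δφ = 96.3870°,  Δλ = -19.4050°
a = sin²(Δφ/2) + cos φ₁ cos φ₂ sin²(Δλ/2) = 0.560123
c = 2·arcsin(√a) = 1.691335 rad = 96.9063°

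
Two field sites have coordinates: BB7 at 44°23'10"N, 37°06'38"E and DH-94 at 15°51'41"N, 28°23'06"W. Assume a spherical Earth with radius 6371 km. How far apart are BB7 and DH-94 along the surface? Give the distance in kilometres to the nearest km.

BB7: φ = +44.38611°, λ = +37.11056°
DH-94: φ = +15.86139°, λ = -28.38500°
Δφ = -28.5247°,  Δλ = -65.4956°
a = sin²(Δφ/2) + cos φ₁ cos φ₂ sin²(Δλ/2) = 0.261850
c = 2·arcsin(√a) = 1.074354 rad = 61.5559°
d = R·c = 6371 × 1.074354 = 6844.7 km

6845 km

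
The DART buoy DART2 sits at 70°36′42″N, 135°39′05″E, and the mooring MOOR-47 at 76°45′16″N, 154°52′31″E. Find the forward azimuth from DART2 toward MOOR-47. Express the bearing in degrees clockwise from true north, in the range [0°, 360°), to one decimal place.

32.4°

DART2: φ = +70.61167°, λ = +135.65139°
MOOR-47: φ = +76.75444°, λ = +154.87528°
Δλ = 19.2239°
y = sin Δλ · cos φ₂ = 0.075442
x = cos φ₁ sin φ₂ − sin φ₁ cos φ₂ cos Δλ = 0.119058
θ = atan2(y, x) = 32.3606° → 32.3606° (mod 360°)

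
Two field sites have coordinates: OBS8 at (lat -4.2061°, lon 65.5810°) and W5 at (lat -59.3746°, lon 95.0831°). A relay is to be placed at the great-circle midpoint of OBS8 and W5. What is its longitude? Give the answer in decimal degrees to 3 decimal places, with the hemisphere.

Bx = cos φ₂ cos Δλ = 0.443370,  By = cos φ₂ sin Δλ = 0.250868
φₘ = atan2(sin φ₁ + sin φ₂, √((cos φ₁ + Bx)² + By²)) = -32.56231°
λₘ = λ₁ + atan2(By, cos φ₁ + Bx) = 75.45899°

75.459°E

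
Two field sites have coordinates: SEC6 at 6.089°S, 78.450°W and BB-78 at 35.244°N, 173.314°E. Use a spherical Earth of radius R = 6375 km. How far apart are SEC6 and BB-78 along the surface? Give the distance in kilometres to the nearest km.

12059 km

Δφ = 41.3330°,  Δλ = -108.2360°
a = sin²(Δφ/2) + cos φ₁ cos φ₂ sin²(Δλ/2) = 0.657670
c = 2·arcsin(√a) = 1.891612 rad = 108.3814°
d = R·c = 6375 × 1.891612 = 12059.0 km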